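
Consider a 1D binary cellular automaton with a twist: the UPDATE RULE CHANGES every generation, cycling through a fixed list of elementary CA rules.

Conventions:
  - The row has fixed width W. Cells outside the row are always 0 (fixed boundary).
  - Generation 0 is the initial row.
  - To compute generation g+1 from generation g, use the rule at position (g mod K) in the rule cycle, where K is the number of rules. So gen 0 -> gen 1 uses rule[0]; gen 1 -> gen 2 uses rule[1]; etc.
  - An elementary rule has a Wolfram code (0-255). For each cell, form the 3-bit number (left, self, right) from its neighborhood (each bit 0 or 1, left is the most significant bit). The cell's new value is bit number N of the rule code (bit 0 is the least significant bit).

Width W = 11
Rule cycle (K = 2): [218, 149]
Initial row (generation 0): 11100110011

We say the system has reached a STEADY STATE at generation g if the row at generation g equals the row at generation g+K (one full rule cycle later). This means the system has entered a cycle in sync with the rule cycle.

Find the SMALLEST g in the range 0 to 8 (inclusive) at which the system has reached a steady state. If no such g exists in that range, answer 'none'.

Answer: 1

Derivation:
Gen 0: 11100110011
Gen 1 (rule 218): 11111111111
Gen 2 (rule 149): 01111111110
Gen 3 (rule 218): 11111111111
Gen 4 (rule 149): 01111111110
Gen 5 (rule 218): 11111111111
Gen 6 (rule 149): 01111111110
Gen 7 (rule 218): 11111111111
Gen 8 (rule 149): 01111111110
Gen 9 (rule 218): 11111111111
Gen 10 (rule 149): 01111111110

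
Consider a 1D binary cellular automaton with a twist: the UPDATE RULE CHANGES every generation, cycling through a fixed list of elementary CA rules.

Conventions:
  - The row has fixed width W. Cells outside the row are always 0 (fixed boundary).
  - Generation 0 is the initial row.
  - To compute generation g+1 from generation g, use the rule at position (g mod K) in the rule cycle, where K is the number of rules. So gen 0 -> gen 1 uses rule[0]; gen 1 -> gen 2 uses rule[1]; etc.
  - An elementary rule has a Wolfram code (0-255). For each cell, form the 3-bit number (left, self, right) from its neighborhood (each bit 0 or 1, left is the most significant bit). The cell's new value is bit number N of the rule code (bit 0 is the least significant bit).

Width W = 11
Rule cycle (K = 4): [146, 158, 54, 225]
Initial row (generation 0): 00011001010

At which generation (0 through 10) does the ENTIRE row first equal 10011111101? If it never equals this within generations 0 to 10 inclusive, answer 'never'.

Gen 0: 00011001010
Gen 1 (rule 146): 00100110001
Gen 2 (rule 158): 01111101011
Gen 3 (rule 54): 10000011100
Gen 4 (rule 225): 00111001101
Gen 5 (rule 146): 01010110000
Gen 6 (rule 158): 11010101000
Gen 7 (rule 54): 00111111100
Gen 8 (rule 225): 10011111101
Gen 9 (rule 146): 01101111000
Gen 10 (rule 158): 11001110100

Answer: 8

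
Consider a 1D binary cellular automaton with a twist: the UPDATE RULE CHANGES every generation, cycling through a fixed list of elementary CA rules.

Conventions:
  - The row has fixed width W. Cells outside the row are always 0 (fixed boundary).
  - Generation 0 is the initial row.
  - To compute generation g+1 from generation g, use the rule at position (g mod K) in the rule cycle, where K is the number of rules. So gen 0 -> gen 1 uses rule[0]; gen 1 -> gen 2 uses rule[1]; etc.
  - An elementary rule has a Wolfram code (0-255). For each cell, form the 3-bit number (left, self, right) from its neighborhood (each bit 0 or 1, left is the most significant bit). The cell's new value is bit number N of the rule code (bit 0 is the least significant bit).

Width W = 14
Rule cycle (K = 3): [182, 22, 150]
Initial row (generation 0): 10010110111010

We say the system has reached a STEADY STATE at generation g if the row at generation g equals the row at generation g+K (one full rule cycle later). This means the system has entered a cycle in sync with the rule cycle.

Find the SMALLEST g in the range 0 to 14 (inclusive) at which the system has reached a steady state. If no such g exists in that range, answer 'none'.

Answer: 11

Derivation:
Gen 0: 10010110111010
Gen 1 (rule 182): 11111001010111
Gen 2 (rule 22): 00000111010000
Gen 3 (rule 150): 00001010011000
Gen 4 (rule 182): 00011111100100
Gen 5 (rule 22): 00100000011110
Gen 6 (rule 150): 01110000101101
Gen 7 (rule 182): 10101001110011
Gen 8 (rule 22): 10101110001100
Gen 9 (rule 150): 10100101010010
Gen 10 (rule 182): 11111111111111
Gen 11 (rule 22): 00000000000000
Gen 12 (rule 150): 00000000000000
Gen 13 (rule 182): 00000000000000
Gen 14 (rule 22): 00000000000000
Gen 15 (rule 150): 00000000000000
Gen 16 (rule 182): 00000000000000
Gen 17 (rule 22): 00000000000000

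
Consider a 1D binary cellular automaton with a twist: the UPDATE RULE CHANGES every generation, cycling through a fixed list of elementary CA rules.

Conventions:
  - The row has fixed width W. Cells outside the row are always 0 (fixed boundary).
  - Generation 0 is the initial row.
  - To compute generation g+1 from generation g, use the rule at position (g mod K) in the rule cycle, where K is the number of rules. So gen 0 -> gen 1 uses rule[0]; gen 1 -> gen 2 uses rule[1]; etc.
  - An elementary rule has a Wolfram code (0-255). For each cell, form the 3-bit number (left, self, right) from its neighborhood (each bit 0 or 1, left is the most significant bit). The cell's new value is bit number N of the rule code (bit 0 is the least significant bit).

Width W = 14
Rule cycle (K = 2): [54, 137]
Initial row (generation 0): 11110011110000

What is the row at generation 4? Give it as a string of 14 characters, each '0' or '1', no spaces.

Answer: 11011100000001

Derivation:
Gen 0: 11110011110000
Gen 1 (rule 54): 00001100001000
Gen 2 (rule 137): 11101001100011
Gen 3 (rule 54): 00011110010100
Gen 4 (rule 137): 11011100000001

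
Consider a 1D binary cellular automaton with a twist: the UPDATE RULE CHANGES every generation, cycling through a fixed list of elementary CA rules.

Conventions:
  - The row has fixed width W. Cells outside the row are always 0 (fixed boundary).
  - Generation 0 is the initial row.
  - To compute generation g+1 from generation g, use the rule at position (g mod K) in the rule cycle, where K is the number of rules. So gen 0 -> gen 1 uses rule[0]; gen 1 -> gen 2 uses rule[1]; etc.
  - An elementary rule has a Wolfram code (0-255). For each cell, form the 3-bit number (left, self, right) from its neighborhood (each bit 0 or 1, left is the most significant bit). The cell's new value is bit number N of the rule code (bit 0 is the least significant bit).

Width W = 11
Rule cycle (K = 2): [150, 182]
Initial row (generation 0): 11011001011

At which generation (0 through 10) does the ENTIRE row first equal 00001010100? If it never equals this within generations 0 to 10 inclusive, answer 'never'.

Gen 0: 11011001011
Gen 1 (rule 150): 00000111000
Gen 2 (rule 182): 00001010100
Gen 3 (rule 150): 00011010110
Gen 4 (rule 182): 00100111001
Gen 5 (rule 150): 01111010111
Gen 6 (rule 182): 10110111010
Gen 7 (rule 150): 10000010011
Gen 8 (rule 182): 11000111100
Gen 9 (rule 150): 00101011010
Gen 10 (rule 182): 01111100111

Answer: 2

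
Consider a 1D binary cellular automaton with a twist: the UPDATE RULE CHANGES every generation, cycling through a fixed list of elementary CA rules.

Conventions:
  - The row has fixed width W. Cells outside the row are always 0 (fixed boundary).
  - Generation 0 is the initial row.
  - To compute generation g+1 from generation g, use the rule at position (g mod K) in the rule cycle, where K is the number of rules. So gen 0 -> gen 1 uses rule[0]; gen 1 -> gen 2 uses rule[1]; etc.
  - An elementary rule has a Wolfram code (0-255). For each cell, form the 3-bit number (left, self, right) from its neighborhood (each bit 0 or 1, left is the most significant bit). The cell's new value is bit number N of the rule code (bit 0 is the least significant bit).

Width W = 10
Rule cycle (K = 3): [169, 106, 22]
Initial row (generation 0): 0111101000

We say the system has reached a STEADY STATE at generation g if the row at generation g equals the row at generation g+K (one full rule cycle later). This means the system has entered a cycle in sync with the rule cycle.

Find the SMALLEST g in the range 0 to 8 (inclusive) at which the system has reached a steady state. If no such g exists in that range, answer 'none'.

Gen 0: 0111101000
Gen 1 (rule 169): 0111010011
Gen 2 (rule 106): 1101100111
Gen 3 (rule 22): 0000011000
Gen 4 (rule 169): 1111010011
Gen 5 (rule 106): 1001100111
Gen 6 (rule 22): 1110011000
Gen 7 (rule 169): 1100010011
Gen 8 (rule 106): 1100100111
Gen 9 (rule 22): 0011111000
Gen 10 (rule 169): 1011110011
Gen 11 (rule 106): 0110010111

Answer: none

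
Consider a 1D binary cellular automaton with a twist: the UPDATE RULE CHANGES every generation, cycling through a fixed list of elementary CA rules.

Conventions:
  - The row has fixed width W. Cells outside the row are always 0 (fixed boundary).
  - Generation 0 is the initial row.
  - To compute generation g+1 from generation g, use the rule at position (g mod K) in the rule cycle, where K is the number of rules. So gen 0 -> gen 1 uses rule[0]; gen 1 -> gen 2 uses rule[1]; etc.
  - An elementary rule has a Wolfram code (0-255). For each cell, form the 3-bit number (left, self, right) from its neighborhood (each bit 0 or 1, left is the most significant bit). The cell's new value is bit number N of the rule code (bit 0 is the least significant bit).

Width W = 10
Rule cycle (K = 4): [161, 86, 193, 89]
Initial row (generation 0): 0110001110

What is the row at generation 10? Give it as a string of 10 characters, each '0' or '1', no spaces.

Gen 0: 0110001110
Gen 1 (rule 161): 0000100100
Gen 2 (rule 86): 0001111110
Gen 3 (rule 193): 1100111110
Gen 4 (rule 89): 1110100011
Gen 5 (rule 161): 0101001000
Gen 6 (rule 86): 1101111100
Gen 7 (rule 193): 0100111101
Gen 8 (rule 89): 0010100100
Gen 9 (rule 161): 1001000001
Gen 10 (rule 86): 1111100011

Answer: 1111100011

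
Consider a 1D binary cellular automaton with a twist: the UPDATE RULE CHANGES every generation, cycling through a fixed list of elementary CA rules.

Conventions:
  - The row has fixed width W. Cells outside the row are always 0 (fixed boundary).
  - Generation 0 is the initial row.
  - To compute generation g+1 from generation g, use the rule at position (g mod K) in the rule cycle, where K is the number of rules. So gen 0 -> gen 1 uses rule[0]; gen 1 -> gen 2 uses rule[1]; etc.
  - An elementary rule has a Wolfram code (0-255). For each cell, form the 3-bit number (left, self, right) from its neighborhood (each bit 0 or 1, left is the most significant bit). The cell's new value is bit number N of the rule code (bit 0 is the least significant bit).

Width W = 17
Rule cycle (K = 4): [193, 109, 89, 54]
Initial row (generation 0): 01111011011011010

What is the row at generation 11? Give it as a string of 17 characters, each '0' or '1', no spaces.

Gen 0: 01111011011011010
Gen 1 (rule 193): 00111001001001000
Gen 2 (rule 109): 10101001001001011
Gen 3 (rule 89): 00000100100100011
Gen 4 (rule 54): 00001111111110100
Gen 5 (rule 193): 11100111111110001
Gen 6 (rule 109): 10100100000010101
Gen 7 (rule 89): 00010011111000000
Gen 8 (rule 54): 00111100000100000
Gen 9 (rule 193): 10011101110001111
Gen 10 (rule 109): 10010111010101001
Gen 11 (rule 89): 01000101000000100

Answer: 01000101000000100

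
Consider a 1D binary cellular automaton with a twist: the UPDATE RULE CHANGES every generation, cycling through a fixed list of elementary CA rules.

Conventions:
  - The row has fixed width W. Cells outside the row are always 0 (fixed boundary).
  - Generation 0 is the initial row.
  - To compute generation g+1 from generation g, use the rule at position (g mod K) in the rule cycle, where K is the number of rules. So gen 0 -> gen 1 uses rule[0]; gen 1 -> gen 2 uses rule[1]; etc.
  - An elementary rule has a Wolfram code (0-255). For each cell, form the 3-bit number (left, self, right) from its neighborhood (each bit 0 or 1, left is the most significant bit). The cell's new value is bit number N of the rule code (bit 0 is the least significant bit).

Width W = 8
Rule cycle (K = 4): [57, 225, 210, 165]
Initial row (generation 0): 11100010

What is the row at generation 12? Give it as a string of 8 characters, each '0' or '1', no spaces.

Gen 0: 11100010
Gen 1 (rule 57): 10011001
Gen 2 (rule 225): 00001000
Gen 3 (rule 210): 00010100
Gen 4 (rule 165): 11011101
Gen 5 (rule 57): 10110010
Gen 6 (rule 225): 01010000
Gen 7 (rule 210): 10001000
Gen 8 (rule 165): 10101011
Gen 9 (rule 57): 01010110
Gen 10 (rule 225): 00101010
Gen 11 (rule 210): 01000001
Gen 12 (rule 165): 01011101

Answer: 01011101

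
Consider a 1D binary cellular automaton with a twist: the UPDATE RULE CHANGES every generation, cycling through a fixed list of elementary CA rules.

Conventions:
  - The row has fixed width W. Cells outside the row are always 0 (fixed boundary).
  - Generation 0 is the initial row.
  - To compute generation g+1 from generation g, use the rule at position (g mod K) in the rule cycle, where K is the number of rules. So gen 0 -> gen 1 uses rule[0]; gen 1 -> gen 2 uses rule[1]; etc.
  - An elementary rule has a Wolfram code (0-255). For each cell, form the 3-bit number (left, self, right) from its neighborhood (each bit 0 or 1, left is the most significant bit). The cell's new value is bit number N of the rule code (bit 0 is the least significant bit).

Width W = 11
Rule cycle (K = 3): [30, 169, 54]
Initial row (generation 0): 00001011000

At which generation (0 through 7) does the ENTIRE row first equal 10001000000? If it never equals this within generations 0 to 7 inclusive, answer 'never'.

Gen 0: 00001011000
Gen 1 (rule 30): 00011010100
Gen 2 (rule 169): 11010101001
Gen 3 (rule 54): 00111111111
Gen 4 (rule 30): 01100000000
Gen 5 (rule 169): 01001111111
Gen 6 (rule 54): 11110000000
Gen 7 (rule 30): 10001000000

Answer: 7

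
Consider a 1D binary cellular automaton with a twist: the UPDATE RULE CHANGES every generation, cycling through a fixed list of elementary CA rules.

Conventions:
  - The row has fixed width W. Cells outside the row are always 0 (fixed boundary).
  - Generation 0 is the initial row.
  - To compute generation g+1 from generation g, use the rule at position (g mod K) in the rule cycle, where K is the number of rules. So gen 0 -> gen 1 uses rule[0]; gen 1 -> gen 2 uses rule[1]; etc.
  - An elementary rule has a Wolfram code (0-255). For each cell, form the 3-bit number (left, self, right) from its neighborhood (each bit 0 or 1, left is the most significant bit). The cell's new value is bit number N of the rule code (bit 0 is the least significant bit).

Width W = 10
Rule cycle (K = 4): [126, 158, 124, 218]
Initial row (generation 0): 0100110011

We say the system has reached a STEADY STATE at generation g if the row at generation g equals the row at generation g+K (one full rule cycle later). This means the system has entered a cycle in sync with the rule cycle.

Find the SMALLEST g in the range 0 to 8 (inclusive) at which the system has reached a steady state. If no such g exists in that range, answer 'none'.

Gen 0: 0100110011
Gen 1 (rule 126): 1111111111
Gen 2 (rule 158): 1111111110
Gen 3 (rule 124): 1000000011
Gen 4 (rule 218): 0100000111
Gen 5 (rule 126): 1110001101
Gen 6 (rule 158): 1101011001
Gen 7 (rule 124): 1111111101
Gen 8 (rule 218): 1111111100
Gen 9 (rule 126): 1000000110
Gen 10 (rule 158): 1100001101
Gen 11 (rule 124): 1110001111
Gen 12 (rule 218): 1111011111

Answer: none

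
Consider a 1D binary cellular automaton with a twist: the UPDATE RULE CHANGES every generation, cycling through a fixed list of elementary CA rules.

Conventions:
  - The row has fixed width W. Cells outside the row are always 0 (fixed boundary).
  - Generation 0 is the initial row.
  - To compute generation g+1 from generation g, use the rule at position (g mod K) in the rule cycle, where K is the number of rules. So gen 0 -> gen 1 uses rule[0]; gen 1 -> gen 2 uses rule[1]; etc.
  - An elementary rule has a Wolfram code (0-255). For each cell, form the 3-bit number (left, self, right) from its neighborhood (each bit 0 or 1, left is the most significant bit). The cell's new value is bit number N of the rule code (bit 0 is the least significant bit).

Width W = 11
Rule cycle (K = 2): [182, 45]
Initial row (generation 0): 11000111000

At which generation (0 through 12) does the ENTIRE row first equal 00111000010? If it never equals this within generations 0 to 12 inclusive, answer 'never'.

Answer: never

Derivation:
Gen 0: 11000111000
Gen 1 (rule 182): 00101010100
Gen 2 (rule 45): 10111111101
Gen 3 (rule 182): 11011111011
Gen 4 (rule 45): 10110000110
Gen 5 (rule 182): 11001001001
Gen 6 (rule 45): 10001001001
Gen 7 (rule 182): 11011111111
Gen 8 (rule 45): 10110000000
Gen 9 (rule 182): 11001000000
Gen 10 (rule 45): 10001011111
Gen 11 (rule 182): 11011101110
Gen 12 (rule 45): 10110011000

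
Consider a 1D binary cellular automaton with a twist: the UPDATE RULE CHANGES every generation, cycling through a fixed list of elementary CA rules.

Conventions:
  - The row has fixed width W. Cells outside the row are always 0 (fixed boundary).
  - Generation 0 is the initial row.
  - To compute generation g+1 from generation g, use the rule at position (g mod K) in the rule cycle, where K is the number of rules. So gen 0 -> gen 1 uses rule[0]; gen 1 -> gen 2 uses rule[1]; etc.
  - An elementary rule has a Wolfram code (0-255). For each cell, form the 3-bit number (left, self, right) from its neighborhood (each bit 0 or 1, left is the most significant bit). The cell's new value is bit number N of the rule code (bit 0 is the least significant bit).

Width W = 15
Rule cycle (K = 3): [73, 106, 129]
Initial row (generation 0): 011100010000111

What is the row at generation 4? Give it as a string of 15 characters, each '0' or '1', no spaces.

Answer: 111110000110111

Derivation:
Gen 0: 011100010000111
Gen 1 (rule 73): 010101000110101
Gen 2 (rule 106): 101010001111010
Gen 3 (rule 129): 000000100110000
Gen 4 (rule 73): 111110000110111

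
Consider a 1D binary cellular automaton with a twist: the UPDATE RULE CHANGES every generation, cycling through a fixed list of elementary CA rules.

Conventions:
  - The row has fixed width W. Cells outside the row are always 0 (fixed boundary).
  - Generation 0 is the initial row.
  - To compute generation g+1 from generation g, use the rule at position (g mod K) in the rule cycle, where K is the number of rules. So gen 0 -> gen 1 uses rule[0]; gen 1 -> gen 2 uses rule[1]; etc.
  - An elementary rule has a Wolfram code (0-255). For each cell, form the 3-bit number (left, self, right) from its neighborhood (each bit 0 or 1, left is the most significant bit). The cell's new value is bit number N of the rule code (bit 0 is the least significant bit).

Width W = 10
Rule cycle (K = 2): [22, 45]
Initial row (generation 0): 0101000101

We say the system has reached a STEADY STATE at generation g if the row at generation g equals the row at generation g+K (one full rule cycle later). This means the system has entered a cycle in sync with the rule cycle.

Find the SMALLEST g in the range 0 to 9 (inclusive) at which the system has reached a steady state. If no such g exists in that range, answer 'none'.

Answer: 3

Derivation:
Gen 0: 0101000101
Gen 1 (rule 22): 1101101101
Gen 2 (rule 45): 1011011011
Gen 3 (rule 22): 1000000000
Gen 4 (rule 45): 1011111111
Gen 5 (rule 22): 1000000000
Gen 6 (rule 45): 1011111111
Gen 7 (rule 22): 1000000000
Gen 8 (rule 45): 1011111111
Gen 9 (rule 22): 1000000000
Gen 10 (rule 45): 1011111111
Gen 11 (rule 22): 1000000000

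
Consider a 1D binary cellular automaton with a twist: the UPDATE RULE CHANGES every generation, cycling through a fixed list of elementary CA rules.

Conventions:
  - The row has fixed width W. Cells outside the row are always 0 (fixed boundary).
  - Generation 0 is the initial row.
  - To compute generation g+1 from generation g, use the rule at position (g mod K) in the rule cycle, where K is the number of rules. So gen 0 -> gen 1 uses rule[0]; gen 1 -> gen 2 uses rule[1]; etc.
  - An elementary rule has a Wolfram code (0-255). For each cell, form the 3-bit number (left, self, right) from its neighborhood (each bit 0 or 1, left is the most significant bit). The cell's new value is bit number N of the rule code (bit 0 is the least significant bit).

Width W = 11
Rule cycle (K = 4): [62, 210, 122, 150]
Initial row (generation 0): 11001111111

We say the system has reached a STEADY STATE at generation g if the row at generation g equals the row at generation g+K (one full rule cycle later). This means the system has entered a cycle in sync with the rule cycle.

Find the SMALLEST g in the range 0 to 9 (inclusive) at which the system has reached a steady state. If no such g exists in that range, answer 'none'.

Answer: 8

Derivation:
Gen 0: 11001111111
Gen 1 (rule 62): 10111000000
Gen 2 (rule 210): 00011100000
Gen 3 (rule 122): 00110110000
Gen 4 (rule 150): 01000001000
Gen 5 (rule 62): 11100011100
Gen 6 (rule 210): 01110101110
Gen 7 (rule 122): 11011011011
Gen 8 (rule 150): 00000000000
Gen 9 (rule 62): 00000000000
Gen 10 (rule 210): 00000000000
Gen 11 (rule 122): 00000000000
Gen 12 (rule 150): 00000000000
Gen 13 (rule 62): 00000000000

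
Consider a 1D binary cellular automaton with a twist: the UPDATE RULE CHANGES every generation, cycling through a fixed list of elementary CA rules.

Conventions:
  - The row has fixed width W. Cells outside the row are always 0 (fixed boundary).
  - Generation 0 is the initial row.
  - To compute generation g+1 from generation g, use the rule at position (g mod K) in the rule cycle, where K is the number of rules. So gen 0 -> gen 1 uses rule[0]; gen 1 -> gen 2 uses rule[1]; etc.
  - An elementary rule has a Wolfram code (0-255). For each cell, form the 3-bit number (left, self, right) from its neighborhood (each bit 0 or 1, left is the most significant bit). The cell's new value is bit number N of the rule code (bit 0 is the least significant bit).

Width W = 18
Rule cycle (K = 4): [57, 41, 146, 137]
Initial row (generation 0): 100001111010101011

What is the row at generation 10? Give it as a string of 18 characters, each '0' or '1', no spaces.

Answer: 001111101000000100

Derivation:
Gen 0: 100001111010101011
Gen 1 (rule 57): 011101000101010110
Gen 2 (rule 41): 010010010010101100
Gen 3 (rule 146): 101101101100000010
Gen 4 (rule 137): 001001001001111000
Gen 5 (rule 57): 100100100101000111
Gen 6 (rule 41): 000000000010010100
Gen 7 (rule 146): 000000000101100010
Gen 8 (rule 137): 111111110001001000
Gen 9 (rule 57): 100000001100100111
Gen 10 (rule 41): 001111101000000100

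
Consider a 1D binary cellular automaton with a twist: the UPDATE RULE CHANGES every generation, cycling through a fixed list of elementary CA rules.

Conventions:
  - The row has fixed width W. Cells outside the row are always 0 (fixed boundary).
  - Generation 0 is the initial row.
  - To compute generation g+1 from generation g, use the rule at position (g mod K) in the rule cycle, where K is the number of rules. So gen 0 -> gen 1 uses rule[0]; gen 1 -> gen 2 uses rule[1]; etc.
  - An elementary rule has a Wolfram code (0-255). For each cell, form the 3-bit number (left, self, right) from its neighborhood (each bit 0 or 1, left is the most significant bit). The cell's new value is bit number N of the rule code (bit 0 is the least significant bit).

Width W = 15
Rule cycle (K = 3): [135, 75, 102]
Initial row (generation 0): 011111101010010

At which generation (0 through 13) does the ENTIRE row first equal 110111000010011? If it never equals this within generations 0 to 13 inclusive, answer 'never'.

Answer: 7

Derivation:
Gen 0: 011111101010010
Gen 1 (rule 135): 101111001010110
Gen 2 (rule 75): 001001010000110
Gen 3 (rule 102): 011011110001010
Gen 4 (rule 135): 100001100111010
Gen 5 (rule 75): 001111101101000
Gen 6 (rule 102): 010000110111000
Gen 7 (rule 135): 110111000010011
Gen 8 (rule 75): 110101011100111
Gen 9 (rule 102): 011111100101001
Gen 10 (rule 135): 101111001101011
Gen 11 (rule 75): 001001011100011
Gen 12 (rule 102): 011011100100101
Gen 13 (rule 135): 100001001101101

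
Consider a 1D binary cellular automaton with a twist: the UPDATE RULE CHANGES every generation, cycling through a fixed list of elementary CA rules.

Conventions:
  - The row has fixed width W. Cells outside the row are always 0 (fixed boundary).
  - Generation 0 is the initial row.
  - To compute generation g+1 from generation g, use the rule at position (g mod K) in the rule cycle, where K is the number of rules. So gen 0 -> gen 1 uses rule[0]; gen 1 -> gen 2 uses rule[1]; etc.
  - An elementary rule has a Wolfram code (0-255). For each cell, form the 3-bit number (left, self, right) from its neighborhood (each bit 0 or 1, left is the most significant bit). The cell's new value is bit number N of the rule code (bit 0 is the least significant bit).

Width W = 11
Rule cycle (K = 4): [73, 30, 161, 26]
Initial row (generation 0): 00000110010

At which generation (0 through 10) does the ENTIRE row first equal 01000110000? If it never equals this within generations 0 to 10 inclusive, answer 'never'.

Gen 0: 00000110010
Gen 1 (rule 73): 11110110000
Gen 2 (rule 30): 10000101000
Gen 3 (rule 161): 00110010011
Gen 4 (rule 26): 01101101110
Gen 5 (rule 73): 01101101010
Gen 6 (rule 30): 11001001011
Gen 7 (rule 161): 00000000100
Gen 8 (rule 26): 00000001010
Gen 9 (rule 73): 11111100000
Gen 10 (rule 30): 10000010000

Answer: never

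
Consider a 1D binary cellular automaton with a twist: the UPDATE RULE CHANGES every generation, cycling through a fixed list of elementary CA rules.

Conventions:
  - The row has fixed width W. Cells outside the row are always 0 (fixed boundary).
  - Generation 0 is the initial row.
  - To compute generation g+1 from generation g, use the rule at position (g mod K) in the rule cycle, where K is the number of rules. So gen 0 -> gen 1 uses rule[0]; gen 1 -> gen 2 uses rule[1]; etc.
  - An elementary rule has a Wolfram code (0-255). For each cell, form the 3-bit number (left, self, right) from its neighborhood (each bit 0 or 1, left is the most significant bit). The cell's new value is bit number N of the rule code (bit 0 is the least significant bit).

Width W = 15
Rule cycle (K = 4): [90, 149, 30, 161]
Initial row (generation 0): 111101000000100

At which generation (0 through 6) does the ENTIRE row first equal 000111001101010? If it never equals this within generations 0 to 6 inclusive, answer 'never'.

Gen 0: 111101000000100
Gen 1 (rule 90): 100100100001010
Gen 2 (rule 149): 110110111101011
Gen 3 (rule 30): 100100100001010
Gen 4 (rule 161): 000000001100100
Gen 5 (rule 90): 000000011111010
Gen 6 (rule 149): 111111001110011

Answer: never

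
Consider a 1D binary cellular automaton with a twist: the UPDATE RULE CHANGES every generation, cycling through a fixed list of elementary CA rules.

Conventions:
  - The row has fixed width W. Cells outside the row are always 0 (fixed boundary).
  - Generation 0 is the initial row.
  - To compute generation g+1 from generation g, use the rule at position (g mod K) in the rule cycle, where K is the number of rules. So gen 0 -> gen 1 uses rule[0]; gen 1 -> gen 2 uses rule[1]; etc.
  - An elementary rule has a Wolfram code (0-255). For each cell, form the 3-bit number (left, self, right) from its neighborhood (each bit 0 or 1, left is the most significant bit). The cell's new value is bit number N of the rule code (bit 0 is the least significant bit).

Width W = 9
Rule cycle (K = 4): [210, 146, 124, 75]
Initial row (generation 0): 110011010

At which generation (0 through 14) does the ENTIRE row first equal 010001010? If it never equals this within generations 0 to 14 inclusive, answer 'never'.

Answer: never

Derivation:
Gen 0: 110011010
Gen 1 (rule 210): 011101001
Gen 2 (rule 146): 101000110
Gen 3 (rule 124): 111100111
Gen 4 (rule 75): 100101101
Gen 5 (rule 210): 011000100
Gen 6 (rule 146): 100101010
Gen 7 (rule 124): 110111111
Gen 8 (rule 75): 110100001
Gen 9 (rule 210): 010010010
Gen 10 (rule 146): 101101101
Gen 11 (rule 124): 111111111
Gen 12 (rule 75): 100000001
Gen 13 (rule 210): 010000010
Gen 14 (rule 146): 101000101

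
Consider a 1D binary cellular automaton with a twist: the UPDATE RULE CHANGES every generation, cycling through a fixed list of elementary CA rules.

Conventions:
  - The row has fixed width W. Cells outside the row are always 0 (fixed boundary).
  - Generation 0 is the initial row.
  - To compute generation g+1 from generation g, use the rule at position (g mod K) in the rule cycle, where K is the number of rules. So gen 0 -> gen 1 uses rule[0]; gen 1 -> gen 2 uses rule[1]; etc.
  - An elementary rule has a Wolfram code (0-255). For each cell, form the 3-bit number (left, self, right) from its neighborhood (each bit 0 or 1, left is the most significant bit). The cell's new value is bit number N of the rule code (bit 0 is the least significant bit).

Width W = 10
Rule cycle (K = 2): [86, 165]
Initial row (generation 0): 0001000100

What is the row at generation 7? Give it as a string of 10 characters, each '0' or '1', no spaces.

Gen 0: 0001000100
Gen 1 (rule 86): 0011101110
Gen 2 (rule 165): 1001010100
Gen 3 (rule 86): 1111010110
Gen 4 (rule 165): 0110111000
Gen 5 (rule 86): 1010001100
Gen 6 (rule 165): 1110100001
Gen 7 (rule 86): 0010110011

Answer: 0010110011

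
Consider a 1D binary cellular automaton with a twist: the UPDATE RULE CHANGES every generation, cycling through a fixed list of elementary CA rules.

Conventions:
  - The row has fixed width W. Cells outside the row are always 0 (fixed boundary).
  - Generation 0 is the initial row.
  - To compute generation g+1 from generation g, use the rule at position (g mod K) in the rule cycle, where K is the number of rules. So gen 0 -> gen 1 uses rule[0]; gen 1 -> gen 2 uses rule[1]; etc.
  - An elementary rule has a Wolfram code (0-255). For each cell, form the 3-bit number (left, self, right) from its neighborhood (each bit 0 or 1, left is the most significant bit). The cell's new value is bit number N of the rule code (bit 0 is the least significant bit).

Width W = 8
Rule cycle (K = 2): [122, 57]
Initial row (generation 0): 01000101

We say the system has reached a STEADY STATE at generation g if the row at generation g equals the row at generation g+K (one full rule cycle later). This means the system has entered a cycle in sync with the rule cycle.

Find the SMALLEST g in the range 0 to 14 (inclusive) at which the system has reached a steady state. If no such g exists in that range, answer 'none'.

Answer: 1

Derivation:
Gen 0: 01000101
Gen 1 (rule 122): 10101010
Gen 2 (rule 57): 01010101
Gen 3 (rule 122): 10101010
Gen 4 (rule 57): 01010101
Gen 5 (rule 122): 10101010
Gen 6 (rule 57): 01010101
Gen 7 (rule 122): 10101010
Gen 8 (rule 57): 01010101
Gen 9 (rule 122): 10101010
Gen 10 (rule 57): 01010101
Gen 11 (rule 122): 10101010
Gen 12 (rule 57): 01010101
Gen 13 (rule 122): 10101010
Gen 14 (rule 57): 01010101
Gen 15 (rule 122): 10101010
Gen 16 (rule 57): 01010101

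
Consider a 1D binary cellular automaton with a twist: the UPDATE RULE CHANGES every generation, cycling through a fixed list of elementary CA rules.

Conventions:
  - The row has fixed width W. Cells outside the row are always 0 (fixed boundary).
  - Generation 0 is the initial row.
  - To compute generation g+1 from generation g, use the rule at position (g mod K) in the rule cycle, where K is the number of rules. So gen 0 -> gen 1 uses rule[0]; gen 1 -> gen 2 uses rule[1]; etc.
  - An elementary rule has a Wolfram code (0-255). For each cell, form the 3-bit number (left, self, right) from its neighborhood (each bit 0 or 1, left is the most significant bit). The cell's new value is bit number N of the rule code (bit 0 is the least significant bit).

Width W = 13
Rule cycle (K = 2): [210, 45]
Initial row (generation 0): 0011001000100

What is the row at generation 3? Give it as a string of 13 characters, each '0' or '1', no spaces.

Answer: 1011110111111

Derivation:
Gen 0: 0011001000100
Gen 1 (rule 210): 0101110101010
Gen 2 (rule 45): 0111001111110
Gen 3 (rule 210): 1011110111111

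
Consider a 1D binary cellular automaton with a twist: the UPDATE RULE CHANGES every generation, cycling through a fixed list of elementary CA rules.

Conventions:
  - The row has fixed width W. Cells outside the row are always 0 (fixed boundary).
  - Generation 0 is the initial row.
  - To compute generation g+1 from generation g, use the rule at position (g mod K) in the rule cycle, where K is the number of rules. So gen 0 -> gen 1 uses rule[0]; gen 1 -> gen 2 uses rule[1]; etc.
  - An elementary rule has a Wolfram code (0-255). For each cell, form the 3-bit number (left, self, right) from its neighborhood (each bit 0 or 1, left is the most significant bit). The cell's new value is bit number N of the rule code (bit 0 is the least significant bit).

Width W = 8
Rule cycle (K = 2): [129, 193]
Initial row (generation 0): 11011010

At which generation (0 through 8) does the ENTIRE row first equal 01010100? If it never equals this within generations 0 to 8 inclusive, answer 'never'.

Gen 0: 11011010
Gen 1 (rule 129): 00000000
Gen 2 (rule 193): 11111111
Gen 3 (rule 129): 01111110
Gen 4 (rule 193): 00111110
Gen 5 (rule 129): 10011100
Gen 6 (rule 193): 00001101
Gen 7 (rule 129): 11100000
Gen 8 (rule 193): 01101111

Answer: never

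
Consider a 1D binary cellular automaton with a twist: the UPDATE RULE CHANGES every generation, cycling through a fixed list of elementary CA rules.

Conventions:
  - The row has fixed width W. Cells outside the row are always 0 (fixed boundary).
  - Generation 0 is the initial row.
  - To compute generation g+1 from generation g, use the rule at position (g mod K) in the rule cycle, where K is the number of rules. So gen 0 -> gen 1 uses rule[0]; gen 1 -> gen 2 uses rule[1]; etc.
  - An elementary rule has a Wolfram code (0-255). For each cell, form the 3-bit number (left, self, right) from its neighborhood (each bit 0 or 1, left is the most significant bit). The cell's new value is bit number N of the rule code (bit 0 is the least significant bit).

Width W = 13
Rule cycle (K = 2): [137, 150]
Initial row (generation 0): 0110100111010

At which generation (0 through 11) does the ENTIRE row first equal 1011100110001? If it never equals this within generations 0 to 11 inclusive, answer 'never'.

Answer: 5

Derivation:
Gen 0: 0110100111010
Gen 1 (rule 137): 0100000110000
Gen 2 (rule 150): 1110001001000
Gen 3 (rule 137): 1100100000011
Gen 4 (rule 150): 0011110000100
Gen 5 (rule 137): 1011100110001
Gen 6 (rule 150): 1001011001011
Gen 7 (rule 137): 0000010000010
Gen 8 (rule 150): 0000111000111
Gen 9 (rule 137): 1110110010110
Gen 10 (rule 150): 0100001110001
Gen 11 (rule 137): 0001101100100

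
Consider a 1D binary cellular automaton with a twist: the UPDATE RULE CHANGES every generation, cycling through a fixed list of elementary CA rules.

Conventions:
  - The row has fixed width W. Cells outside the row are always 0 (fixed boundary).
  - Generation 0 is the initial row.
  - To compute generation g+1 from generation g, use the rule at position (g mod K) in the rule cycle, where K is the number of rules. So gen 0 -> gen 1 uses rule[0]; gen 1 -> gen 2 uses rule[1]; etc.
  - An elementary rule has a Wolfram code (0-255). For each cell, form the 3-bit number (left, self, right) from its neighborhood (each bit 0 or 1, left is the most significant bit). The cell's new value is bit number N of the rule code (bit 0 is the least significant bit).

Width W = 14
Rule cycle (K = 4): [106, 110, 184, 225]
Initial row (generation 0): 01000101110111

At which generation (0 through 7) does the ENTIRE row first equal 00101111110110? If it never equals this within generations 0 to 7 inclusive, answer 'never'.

Gen 0: 01000101110111
Gen 1 (rule 106): 10001011011101
Gen 2 (rule 110): 10011111110111
Gen 3 (rule 184): 01011111101110
Gen 4 (rule 225): 00101111110110
Gen 5 (rule 106): 01011000011110
Gen 6 (rule 110): 11111000110010
Gen 7 (rule 184): 11110100101001

Answer: 4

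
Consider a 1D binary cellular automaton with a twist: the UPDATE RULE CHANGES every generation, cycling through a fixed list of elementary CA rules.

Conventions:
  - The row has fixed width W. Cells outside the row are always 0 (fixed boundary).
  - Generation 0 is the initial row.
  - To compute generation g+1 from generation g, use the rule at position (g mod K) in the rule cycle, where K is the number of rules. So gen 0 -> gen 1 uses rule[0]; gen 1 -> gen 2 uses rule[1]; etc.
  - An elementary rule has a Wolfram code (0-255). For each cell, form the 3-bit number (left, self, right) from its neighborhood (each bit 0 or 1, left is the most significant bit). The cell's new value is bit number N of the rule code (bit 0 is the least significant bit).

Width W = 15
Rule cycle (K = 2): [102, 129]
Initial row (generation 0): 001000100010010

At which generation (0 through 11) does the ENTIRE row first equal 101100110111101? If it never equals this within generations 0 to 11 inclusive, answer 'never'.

Answer: never

Derivation:
Gen 0: 001000100010010
Gen 1 (rule 102): 011001100110110
Gen 2 (rule 129): 000000000000000
Gen 3 (rule 102): 000000000000000
Gen 4 (rule 129): 111111111111111
Gen 5 (rule 102): 000000000000001
Gen 6 (rule 129): 111111111111100
Gen 7 (rule 102): 000000000000100
Gen 8 (rule 129): 111111111110001
Gen 9 (rule 102): 000000000010011
Gen 10 (rule 129): 111111111000000
Gen 11 (rule 102): 000000001000000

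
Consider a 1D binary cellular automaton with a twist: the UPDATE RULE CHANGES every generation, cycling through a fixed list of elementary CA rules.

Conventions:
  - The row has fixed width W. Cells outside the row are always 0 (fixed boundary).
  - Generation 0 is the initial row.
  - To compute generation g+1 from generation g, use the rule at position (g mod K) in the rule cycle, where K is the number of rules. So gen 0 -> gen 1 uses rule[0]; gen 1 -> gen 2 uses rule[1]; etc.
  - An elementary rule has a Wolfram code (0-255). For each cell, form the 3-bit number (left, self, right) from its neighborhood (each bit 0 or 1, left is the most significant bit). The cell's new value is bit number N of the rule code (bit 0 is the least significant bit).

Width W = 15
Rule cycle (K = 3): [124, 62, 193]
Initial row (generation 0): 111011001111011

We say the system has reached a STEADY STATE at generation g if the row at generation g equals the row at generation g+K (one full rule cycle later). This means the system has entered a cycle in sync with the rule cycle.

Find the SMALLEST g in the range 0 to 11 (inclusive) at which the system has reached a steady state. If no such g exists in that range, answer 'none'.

Answer: none

Derivation:
Gen 0: 111011001111011
Gen 1 (rule 124): 101111101001111
Gen 2 (rule 62): 111000011111000
Gen 3 (rule 193): 011011001111011
Gen 4 (rule 124): 011111101001111
Gen 5 (rule 62): 110000011111000
Gen 6 (rule 193): 010111001111011
Gen 7 (rule 124): 011101101001111
Gen 8 (rule 62): 110011011111000
Gen 9 (rule 193): 010001001111011
Gen 10 (rule 124): 011001101001111
Gen 11 (rule 62): 110111011111000
Gen 12 (rule 193): 010011001111011
Gen 13 (rule 124): 011011101001111
Gen 14 (rule 62): 110110011111000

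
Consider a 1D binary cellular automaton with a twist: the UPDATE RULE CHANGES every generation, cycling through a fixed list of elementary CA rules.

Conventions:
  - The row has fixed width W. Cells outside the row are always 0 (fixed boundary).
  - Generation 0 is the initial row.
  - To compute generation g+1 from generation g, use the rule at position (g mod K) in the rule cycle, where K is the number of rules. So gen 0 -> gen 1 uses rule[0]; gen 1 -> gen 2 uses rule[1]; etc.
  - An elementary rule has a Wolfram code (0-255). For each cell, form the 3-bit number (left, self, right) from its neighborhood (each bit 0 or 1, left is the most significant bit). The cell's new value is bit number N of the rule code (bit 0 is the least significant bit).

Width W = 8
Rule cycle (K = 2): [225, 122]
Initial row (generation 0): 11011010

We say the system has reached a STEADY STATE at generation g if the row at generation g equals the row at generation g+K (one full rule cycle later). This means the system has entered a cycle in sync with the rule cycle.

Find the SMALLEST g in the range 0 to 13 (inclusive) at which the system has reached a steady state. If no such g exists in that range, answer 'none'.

Gen 0: 11011010
Gen 1 (rule 225): 01101100
Gen 2 (rule 122): 11111110
Gen 3 (rule 225): 01111110
Gen 4 (rule 122): 11000011
Gen 5 (rule 225): 01011001
Gen 6 (rule 122): 10111110
Gen 7 (rule 225): 01011110
Gen 8 (rule 122): 10110011
Gen 9 (rule 225): 01010001
Gen 10 (rule 122): 10101010
Gen 11 (rule 225): 01010100
Gen 12 (rule 122): 10101010
Gen 13 (rule 225): 01010100
Gen 14 (rule 122): 10101010
Gen 15 (rule 225): 01010100

Answer: 10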